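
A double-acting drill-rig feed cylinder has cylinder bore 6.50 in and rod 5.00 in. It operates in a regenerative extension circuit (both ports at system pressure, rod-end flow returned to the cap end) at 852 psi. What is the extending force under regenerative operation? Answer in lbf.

With equal pressure on both faces, forces on the annular region cancel; the net push is pressure × rod cross-section.
Rod cross-section A_rod = π/4 × (5.00 in)² = 19.63 in^2
F = P × A_rod

F ≈ 16700 lbf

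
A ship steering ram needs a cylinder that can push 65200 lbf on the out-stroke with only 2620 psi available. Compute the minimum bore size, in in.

D ≈ 5.63 in

Extension force acts on the full piston face: F = P × (π/4)D².
D = √(4F / (πP)) = √(4 × 65200 lbf / (π × 2620 psi))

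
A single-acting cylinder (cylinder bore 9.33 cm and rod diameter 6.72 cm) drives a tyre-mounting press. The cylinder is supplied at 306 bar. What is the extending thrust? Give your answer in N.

Cap-side area A_cap = π/4 × (9.33 cm)² = 68.37 cm^2
F = P × A_cap = 306 bar × A_cap

F ≈ 2.09e5 N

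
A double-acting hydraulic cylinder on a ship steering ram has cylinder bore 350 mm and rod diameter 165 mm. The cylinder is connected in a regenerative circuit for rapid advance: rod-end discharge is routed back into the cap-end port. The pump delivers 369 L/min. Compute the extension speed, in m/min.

In regeneration the rod-end outflow joins the pump flow into the cap end, so the net volume the pump must supply per unit advance equals the rod cross-section area.
Rod cross-section A_rod = π/4 × (165 mm)² = 21380 mm^2
v = Q_pump / A_rod

v ≈ 17.3 m/min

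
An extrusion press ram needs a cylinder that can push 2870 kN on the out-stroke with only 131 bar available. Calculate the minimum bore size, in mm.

D ≈ 528 mm

Extension force acts on the full piston face: F = P × (π/4)D².
D = √(4F / (πP)) = √(4 × 2870 kN / (π × 131 bar))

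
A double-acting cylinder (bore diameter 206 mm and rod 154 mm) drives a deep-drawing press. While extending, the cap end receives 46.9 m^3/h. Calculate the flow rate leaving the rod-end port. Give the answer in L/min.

Q_out ≈ 345 L/min

Cap-side area A_cap = π/4 × (206 mm)² = 33330 mm^2
Rod-side annular area A_ann = π/4 × (206² − 154²) = 14700 mm^2
Piston speed v = Q_in/A_cap; rod-end outflow Q_out = v × A_ann = Q_in × A_ann/A_cap.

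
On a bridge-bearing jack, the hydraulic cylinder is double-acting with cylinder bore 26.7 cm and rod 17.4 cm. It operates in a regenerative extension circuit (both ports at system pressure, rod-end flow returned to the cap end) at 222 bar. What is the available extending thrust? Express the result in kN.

F ≈ 528 kN

With equal pressure on both faces, forces on the annular region cancel; the net push is pressure × rod cross-section.
Rod cross-section A_rod = π/4 × (17.4 cm)² = 237.8 cm^2
F = P × A_rod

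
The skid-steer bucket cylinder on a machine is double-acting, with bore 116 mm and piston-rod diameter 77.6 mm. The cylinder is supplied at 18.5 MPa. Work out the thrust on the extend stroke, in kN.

F ≈ 196 kN

Cap-side area A_cap = π/4 × (116 mm)² = 10570 mm^2
F = P × A_cap = 18.5 MPa × A_cap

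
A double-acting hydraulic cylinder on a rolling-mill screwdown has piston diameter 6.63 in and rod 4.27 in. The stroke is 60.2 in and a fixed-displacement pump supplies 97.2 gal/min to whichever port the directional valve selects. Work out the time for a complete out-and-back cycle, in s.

t ≈ 8.80 s

Cap-side area A_cap = π/4 × (6.63 in)² = 34.52 in^2
Rod-side annular area A_ann = π/4 × (6.63² − 4.27²) = 20.20 in^2
t_ext = A_cap·L/Q = 5.554 s
t_ret = A_ann·L/Q = 3.250 s
t_cycle = t_ext + t_ret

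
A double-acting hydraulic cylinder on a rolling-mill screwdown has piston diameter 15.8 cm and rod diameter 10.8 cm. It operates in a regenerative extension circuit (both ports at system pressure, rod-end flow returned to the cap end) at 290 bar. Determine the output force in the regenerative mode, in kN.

F ≈ 266 kN

With equal pressure on both faces, forces on the annular region cancel; the net push is pressure × rod cross-section.
Rod cross-section A_rod = π/4 × (10.8 cm)² = 91.61 cm^2
F = P × A_rod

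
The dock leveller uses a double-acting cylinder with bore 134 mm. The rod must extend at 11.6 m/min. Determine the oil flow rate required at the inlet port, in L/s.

Q ≈ 2.73 L/s

Cap-side area A_cap = π/4 × (134 mm)² = 14100 mm^2
Q = A × v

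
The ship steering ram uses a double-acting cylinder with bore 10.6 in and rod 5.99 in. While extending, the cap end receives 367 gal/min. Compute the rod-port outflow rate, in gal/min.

Q_out ≈ 250 gal/min

Cap-side area A_cap = π/4 × (10.6 in)² = 88.25 in^2
Rod-side annular area A_ann = π/4 × (10.6² − 5.99²) = 60.07 in^2
Piston speed v = Q_in/A_cap; rod-end outflow Q_out = v × A_ann = Q_in × A_ann/A_cap.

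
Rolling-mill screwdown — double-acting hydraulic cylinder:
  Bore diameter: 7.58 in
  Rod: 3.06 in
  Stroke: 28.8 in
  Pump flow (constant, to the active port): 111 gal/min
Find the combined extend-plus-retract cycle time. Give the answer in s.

Cap-side area A_cap = π/4 × (7.58 in)² = 45.13 in^2
Rod-side annular area A_ann = π/4 × (7.58² − 3.06²) = 37.77 in^2
t_ext = A_cap·L/Q = 3.041 s
t_ret = A_ann·L/Q = 2.546 s
t_cycle = t_ext + t_ret

t ≈ 5.59 s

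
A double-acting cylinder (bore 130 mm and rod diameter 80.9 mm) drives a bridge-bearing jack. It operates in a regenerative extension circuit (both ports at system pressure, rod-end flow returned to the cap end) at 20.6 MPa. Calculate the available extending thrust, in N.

F ≈ 1.06e5 N

With equal pressure on both faces, forces on the annular region cancel; the net push is pressure × rod cross-section.
Rod cross-section A_rod = π/4 × (80.9 mm)² = 5140 mm^2
F = P × A_rod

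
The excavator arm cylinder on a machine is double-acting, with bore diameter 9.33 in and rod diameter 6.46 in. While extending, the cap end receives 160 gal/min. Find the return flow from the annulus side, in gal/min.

Cap-side area A_cap = π/4 × (9.33 in)² = 68.37 in^2
Rod-side annular area A_ann = π/4 × (9.33² − 6.46²) = 35.59 in^2
Piston speed v = Q_in/A_cap; rod-end outflow Q_out = v × A_ann = Q_in × A_ann/A_cap.

Q_out ≈ 83.3 gal/min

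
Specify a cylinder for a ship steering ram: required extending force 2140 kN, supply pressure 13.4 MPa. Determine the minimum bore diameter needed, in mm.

D ≈ 451 mm

Extension force acts on the full piston face: F = P × (π/4)D².
D = √(4F / (πP)) = √(4 × 2140 kN / (π × 13.4 MPa))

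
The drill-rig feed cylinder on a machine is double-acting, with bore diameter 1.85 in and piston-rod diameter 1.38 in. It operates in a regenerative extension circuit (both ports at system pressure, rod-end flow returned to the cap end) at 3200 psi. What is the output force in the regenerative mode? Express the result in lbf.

With equal pressure on both faces, forces on the annular region cancel; the net push is pressure × rod cross-section.
Rod cross-section A_rod = π/4 × (1.38 in)² = 1.496 in^2
F = P × A_rod

F ≈ 4790 lbf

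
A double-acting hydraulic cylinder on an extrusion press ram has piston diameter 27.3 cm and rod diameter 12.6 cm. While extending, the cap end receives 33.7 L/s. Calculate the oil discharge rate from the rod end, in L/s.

Q_out ≈ 26.5 L/s

Cap-side area A_cap = π/4 × (27.3 cm)² = 585.3 cm^2
Rod-side annular area A_ann = π/4 × (27.3² − 12.6²) = 460.7 cm^2
Piston speed v = Q_in/A_cap; rod-end outflow Q_out = v × A_ann = Q_in × A_ann/A_cap.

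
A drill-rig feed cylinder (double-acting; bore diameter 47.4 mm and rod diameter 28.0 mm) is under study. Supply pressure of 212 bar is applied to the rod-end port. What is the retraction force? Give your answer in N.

F ≈ 24400 N

Rod-side annular area A_ann = π/4 × (47.4² − 28.0²) = 1149 mm^2
On retraction the pressure acts on the annular area (bore minus rod).
F = P × A_ann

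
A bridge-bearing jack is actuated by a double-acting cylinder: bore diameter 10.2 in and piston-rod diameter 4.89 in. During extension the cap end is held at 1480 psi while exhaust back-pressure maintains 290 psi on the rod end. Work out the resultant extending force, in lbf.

F ≈ 1.03e5 lbf

Cap-side area A_cap = π/4 × (10.2 in)² = 81.71 in^2
Rod-side annular area A_ann = π/4 × (10.2² − 4.89²) = 62.93 in^2
Net thrust = P_cap·A_cap − P_rod·A_ann = 1.209e5 lbf − 18250 lbf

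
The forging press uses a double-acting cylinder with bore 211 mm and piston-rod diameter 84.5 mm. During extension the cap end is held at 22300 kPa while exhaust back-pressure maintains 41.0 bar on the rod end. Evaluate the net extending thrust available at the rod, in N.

Cap-side area A_cap = π/4 × (211 mm)² = 34970 mm^2
Rod-side annular area A_ann = π/4 × (211² − 84.5²) = 29360 mm^2
Net thrust = P_cap·A_cap − P_rod·A_ann = 7.798e5 N − 1.204e5 N

F ≈ 6.59e5 N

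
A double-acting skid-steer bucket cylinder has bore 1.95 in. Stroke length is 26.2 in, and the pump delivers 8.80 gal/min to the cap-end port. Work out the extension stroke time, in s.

t ≈ 2.31 s

Cap-side area A_cap = π/4 × (1.95 in)² = 2.986 in^2
Swept volume V = A × L; t = V / Q = A·L / Q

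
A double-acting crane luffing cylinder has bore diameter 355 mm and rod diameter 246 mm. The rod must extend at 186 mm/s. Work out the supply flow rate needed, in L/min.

Cap-side area A_cap = π/4 × (355 mm)² = 98980 mm^2
Q = A × v

Q ≈ 1100 L/min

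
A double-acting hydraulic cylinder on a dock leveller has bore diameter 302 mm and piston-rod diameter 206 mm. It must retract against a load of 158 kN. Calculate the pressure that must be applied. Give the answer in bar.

Rod-side annular area A_ann = π/4 × (302² − 206²) = 38300 mm^2
Retraction: pressure acts on the annular area.
P = F / A = 158 kN / A

P ≈ 41.3 bar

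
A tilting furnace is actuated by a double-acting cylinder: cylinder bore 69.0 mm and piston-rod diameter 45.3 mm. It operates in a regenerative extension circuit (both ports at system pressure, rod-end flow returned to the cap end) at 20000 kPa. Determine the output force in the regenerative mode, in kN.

F ≈ 32.2 kN

With equal pressure on both faces, forces on the annular region cancel; the net push is pressure × rod cross-section.
Rod cross-section A_rod = π/4 × (45.3 mm)² = 1612 mm^2
F = P × A_rod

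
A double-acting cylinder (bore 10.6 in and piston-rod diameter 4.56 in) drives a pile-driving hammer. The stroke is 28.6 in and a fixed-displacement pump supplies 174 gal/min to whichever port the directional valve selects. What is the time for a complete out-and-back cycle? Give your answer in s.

t ≈ 6.84 s

Cap-side area A_cap = π/4 × (10.6 in)² = 88.25 in^2
Rod-side annular area A_ann = π/4 × (10.6² − 4.56²) = 71.92 in^2
t_ext = A_cap·L/Q = 3.768 s
t_ret = A_ann·L/Q = 3.070 s
t_cycle = t_ext + t_ret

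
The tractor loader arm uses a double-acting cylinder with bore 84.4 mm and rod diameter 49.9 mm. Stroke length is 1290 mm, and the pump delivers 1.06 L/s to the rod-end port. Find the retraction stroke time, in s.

Rod-side annular area A_ann = π/4 × (84.4² − 49.9²) = 3639 mm^2
Swept volume V = A × L; t = V / Q = A·L / Q

t ≈ 4.43 s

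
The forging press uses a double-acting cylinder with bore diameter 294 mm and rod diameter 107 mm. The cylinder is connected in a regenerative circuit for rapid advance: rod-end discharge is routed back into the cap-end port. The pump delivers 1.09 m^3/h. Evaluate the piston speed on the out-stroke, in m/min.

v ≈ 2.02 m/min

In regeneration the rod-end outflow joins the pump flow into the cap end, so the net volume the pump must supply per unit advance equals the rod cross-section area.
Rod cross-section A_rod = π/4 × (107 mm)² = 8992 mm^2
v = Q_pump / A_rod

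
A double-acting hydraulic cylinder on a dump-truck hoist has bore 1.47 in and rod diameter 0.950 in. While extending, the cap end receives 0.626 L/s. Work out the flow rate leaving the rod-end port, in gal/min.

Q_out ≈ 5.78 gal/min

Cap-side area A_cap = π/4 × (1.47 in)² = 1.697 in^2
Rod-side annular area A_ann = π/4 × (1.47² − 0.950²) = 0.9883 in^2
Piston speed v = Q_in/A_cap; rod-end outflow Q_out = v × A_ann = Q_in × A_ann/A_cap.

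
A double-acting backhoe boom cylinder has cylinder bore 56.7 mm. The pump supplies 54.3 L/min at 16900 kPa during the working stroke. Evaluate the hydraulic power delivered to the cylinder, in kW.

W ≈ 15.3 kW

Hydraulic power = P × Q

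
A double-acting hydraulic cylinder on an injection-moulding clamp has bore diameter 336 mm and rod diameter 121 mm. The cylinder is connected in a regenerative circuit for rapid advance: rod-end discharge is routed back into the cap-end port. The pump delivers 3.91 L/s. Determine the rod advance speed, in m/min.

In regeneration the rod-end outflow joins the pump flow into the cap end, so the net volume the pump must supply per unit advance equals the rod cross-section area.
Rod cross-section A_rod = π/4 × (121 mm)² = 11500 mm^2
v = Q_pump / A_rod

v ≈ 20.4 m/min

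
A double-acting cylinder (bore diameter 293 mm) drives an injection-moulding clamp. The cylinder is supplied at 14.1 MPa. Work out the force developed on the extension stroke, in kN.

Cap-side area A_cap = π/4 × (293 mm)² = 67430 mm^2
F = P × A_cap = 14.1 MPa × A_cap

F ≈ 951 kN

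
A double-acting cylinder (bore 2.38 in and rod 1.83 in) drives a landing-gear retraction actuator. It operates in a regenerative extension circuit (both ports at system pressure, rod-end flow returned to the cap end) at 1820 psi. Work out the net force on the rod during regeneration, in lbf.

F ≈ 4790 lbf

With equal pressure on both faces, forces on the annular region cancel; the net push is pressure × rod cross-section.
Rod cross-section A_rod = π/4 × (1.83 in)² = 2.630 in^2
F = P × A_rod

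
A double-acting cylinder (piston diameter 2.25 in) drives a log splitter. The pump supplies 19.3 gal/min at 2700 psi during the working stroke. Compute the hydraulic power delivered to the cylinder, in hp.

W ≈ 30.4 hp

Hydraulic power = P × Q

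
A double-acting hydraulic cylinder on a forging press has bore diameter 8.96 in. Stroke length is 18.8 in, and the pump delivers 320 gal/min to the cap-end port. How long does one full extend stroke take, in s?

Cap-side area A_cap = π/4 × (8.96 in)² = 63.05 in^2
Swept volume V = A × L; t = V / Q = A·L / Q

t ≈ 0.962 s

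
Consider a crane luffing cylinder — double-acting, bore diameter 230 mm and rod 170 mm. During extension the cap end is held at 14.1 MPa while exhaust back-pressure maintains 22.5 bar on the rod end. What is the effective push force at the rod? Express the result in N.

Cap-side area A_cap = π/4 × (230 mm)² = 41550 mm^2
Rod-side annular area A_ann = π/4 × (230² − 170²) = 18850 mm^2
Net thrust = P_cap·A_cap − P_rod·A_ann = 5.858e5 N − 42410 N

F ≈ 5.43e5 N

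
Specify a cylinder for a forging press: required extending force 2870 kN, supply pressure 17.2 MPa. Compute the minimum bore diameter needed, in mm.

Extension force acts on the full piston face: F = P × (π/4)D².
D = √(4F / (πP)) = √(4 × 2870 kN / (π × 17.2 MPa))

D ≈ 461 mm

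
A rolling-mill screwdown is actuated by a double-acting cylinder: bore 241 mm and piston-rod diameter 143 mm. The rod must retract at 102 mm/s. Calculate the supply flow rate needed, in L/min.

Rod-side annular area A_ann = π/4 × (241² − 143²) = 29560 mm^2
Q = A × v

Q ≈ 181 L/min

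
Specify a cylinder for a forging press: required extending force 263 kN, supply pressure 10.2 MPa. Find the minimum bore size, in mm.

Extension force acts on the full piston face: F = P × (π/4)D².
D = √(4F / (πP)) = √(4 × 263 kN / (π × 10.2 MPa))

D ≈ 181 mm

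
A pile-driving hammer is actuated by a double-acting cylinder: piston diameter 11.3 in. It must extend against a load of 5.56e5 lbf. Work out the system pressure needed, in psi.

P ≈ 5540 psi

Cap-side area A_cap = π/4 × (11.3 in)² = 100.3 in^2
P = F / A = 5.56e5 lbf / A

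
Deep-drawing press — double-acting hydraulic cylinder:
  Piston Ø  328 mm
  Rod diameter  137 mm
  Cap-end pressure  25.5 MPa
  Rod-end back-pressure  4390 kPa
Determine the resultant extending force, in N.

F ≈ 1.85e6 N

Cap-side area A_cap = π/4 × (328 mm)² = 84500 mm^2
Rod-side annular area A_ann = π/4 × (328² − 137²) = 69760 mm^2
Net thrust = P_cap·A_cap − P_rod·A_ann = 2.155e6 N − 3.062e5 N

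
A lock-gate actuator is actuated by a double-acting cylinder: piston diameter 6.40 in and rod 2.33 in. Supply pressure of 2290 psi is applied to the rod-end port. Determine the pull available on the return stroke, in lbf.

F ≈ 63900 lbf

Rod-side annular area A_ann = π/4 × (6.40² − 2.33²) = 27.91 in^2
On retraction the pressure acts on the annular area (bore minus rod).
F = P × A_ann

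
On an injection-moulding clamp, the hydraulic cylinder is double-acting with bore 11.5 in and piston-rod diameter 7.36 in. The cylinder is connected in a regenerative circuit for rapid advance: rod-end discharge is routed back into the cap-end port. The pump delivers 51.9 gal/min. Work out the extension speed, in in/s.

v ≈ 4.70 in/s

In regeneration the rod-end outflow joins the pump flow into the cap end, so the net volume the pump must supply per unit advance equals the rod cross-section area.
Rod cross-section A_rod = π/4 × (7.36 in)² = 42.54 in^2
v = Q_pump / A_rod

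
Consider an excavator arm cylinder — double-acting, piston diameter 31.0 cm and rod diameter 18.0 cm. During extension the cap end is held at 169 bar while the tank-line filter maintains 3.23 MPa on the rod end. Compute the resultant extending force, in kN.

Cap-side area A_cap = π/4 × (31.0 cm)² = 754.8 cm^2
Rod-side annular area A_ann = π/4 × (31.0² − 18.0²) = 500.3 cm^2
Net thrust = P_cap·A_cap − P_rod·A_ann = 1276 kN − 161.6 kN

F ≈ 1110 kN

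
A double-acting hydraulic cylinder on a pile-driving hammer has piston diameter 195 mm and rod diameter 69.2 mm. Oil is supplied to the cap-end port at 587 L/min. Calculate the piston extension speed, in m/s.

Cap-side area A_cap = π/4 × (195 mm)² = 29860 mm^2
v = Q / A

v ≈ 0.328 m/s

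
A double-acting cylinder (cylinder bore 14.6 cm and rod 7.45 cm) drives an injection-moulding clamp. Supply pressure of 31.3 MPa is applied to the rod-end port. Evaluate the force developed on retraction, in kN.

Rod-side annular area A_ann = π/4 × (14.6² − 7.45²) = 123.8 cm^2
On retraction the pressure acts on the annular area (bore minus rod).
F = P × A_ann

F ≈ 388 kN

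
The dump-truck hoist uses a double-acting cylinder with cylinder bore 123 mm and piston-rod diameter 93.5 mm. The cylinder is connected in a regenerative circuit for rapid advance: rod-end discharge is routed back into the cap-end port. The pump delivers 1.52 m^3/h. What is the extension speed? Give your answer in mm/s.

v ≈ 61.5 mm/s

In regeneration the rod-end outflow joins the pump flow into the cap end, so the net volume the pump must supply per unit advance equals the rod cross-section area.
Rod cross-section A_rod = π/4 × (93.5 mm)² = 6866 mm^2
v = Q_pump / A_rod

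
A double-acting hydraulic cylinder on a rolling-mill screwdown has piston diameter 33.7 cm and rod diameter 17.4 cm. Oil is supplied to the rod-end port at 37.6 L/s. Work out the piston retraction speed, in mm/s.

v ≈ 575 mm/s

Rod-side annular area A_ann = π/4 × (33.7² − 17.4²) = 654.2 cm^2
Flow into the rod-end port fills the annular volume.
v = Q / A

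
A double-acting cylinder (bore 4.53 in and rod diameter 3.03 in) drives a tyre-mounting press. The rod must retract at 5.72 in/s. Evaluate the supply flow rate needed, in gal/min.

Q ≈ 13.2 gal/min

Rod-side annular area A_ann = π/4 × (4.53² − 3.03²) = 8.906 in^2
Q = A × v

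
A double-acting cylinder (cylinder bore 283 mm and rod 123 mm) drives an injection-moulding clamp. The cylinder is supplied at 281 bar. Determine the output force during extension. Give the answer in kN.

F ≈ 1770 kN

Cap-side area A_cap = π/4 × (283 mm)² = 62900 mm^2
F = P × A_cap = 281 bar × A_cap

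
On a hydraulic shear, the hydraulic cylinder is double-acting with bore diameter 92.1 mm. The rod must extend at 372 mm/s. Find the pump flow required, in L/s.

Cap-side area A_cap = π/4 × (92.1 mm)² = 6662 mm^2
Q = A × v

Q ≈ 2.48 L/s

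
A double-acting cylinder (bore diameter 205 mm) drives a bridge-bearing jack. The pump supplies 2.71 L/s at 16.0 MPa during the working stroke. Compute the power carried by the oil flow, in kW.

W ≈ 43.4 kW

Hydraulic power = P × Q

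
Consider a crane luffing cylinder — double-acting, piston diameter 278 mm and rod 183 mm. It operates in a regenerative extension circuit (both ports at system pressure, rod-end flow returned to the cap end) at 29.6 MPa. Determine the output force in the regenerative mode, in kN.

With equal pressure on both faces, forces on the annular region cancel; the net push is pressure × rod cross-section.
Rod cross-section A_rod = π/4 × (183 mm)² = 26300 mm^2
F = P × A_rod

F ≈ 779 kN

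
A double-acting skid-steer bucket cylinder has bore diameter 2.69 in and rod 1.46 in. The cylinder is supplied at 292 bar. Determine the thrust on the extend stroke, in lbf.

F ≈ 24100 lbf

Cap-side area A_cap = π/4 × (2.69 in)² = 5.683 in^2
F = P × A_cap = 292 bar × A_cap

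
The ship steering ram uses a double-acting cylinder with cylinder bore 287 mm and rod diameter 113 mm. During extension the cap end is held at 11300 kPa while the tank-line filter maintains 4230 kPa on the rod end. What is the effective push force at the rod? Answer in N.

Cap-side area A_cap = π/4 × (287 mm)² = 64690 mm^2
Rod-side annular area A_ann = π/4 × (287² − 113²) = 54660 mm^2
Net thrust = P_cap·A_cap − P_rod·A_ann = 7.310e5 N − 2.312e5 N

F ≈ 5.00e5 N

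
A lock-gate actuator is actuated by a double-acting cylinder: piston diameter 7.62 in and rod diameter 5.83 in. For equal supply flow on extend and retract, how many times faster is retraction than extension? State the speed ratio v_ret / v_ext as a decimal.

Cap-side area A_cap = π/4 × (7.62 in)² = 45.60 in^2
Rod-side annular area A_ann = π/4 × (7.62² − 5.83²) = 18.91 in^2
For equal Q, v ∝ 1/A, so v_ret/v_ext = A_cap/A_ann.

v_ret/v_ext ≈ 2.41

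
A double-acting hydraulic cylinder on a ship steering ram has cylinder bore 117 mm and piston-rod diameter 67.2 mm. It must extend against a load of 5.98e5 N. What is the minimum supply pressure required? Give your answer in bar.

P ≈ 556 bar

Cap-side area A_cap = π/4 × (117 mm)² = 10750 mm^2
P = F / A = 5.98e5 N / A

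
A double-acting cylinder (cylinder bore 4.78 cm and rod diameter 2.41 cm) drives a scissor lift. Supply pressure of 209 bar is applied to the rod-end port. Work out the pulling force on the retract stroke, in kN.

Rod-side annular area A_ann = π/4 × (4.78² − 2.41²) = 13.38 cm^2
On retraction the pressure acts on the annular area (bore minus rod).
F = P × A_ann

F ≈ 28.0 kN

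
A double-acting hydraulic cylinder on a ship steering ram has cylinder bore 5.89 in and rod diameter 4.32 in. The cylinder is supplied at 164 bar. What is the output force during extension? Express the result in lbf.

Cap-side area A_cap = π/4 × (5.89 in)² = 27.25 in^2
F = P × A_cap = 164 bar × A_cap

F ≈ 64800 lbf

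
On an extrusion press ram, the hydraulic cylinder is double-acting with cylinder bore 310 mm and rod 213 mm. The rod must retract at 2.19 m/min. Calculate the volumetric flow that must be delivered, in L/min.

Q ≈ 87.3 L/min

Rod-side annular area A_ann = π/4 × (310² − 213²) = 39840 mm^2
Q = A × v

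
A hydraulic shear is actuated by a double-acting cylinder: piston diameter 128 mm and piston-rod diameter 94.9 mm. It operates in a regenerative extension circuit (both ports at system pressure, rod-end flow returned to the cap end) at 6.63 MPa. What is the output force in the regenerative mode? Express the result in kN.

With equal pressure on both faces, forces on the annular region cancel; the net push is pressure × rod cross-section.
Rod cross-section A_rod = π/4 × (94.9 mm)² = 7073 mm^2
F = P × A_rod

F ≈ 46.9 kN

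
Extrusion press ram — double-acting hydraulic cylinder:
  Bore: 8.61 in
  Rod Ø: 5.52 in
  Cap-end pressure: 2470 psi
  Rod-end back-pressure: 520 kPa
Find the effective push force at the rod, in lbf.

F ≈ 1.41e5 lbf

Cap-side area A_cap = π/4 × (8.61 in)² = 58.22 in^2
Rod-side annular area A_ann = π/4 × (8.61² − 5.52²) = 34.29 in^2
Net thrust = P_cap·A_cap − P_rod·A_ann = 1.438e5 lbf − 2586 lbf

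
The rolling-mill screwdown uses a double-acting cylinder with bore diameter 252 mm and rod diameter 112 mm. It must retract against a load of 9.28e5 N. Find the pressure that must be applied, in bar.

P ≈ 232 bar

Rod-side annular area A_ann = π/4 × (252² − 112²) = 40020 mm^2
Retraction: pressure acts on the annular area.
P = F / A = 9.28e5 N / A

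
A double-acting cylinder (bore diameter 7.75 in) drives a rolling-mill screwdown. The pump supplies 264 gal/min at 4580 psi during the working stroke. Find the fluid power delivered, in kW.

W ≈ 526 kW

Hydraulic power = P × Q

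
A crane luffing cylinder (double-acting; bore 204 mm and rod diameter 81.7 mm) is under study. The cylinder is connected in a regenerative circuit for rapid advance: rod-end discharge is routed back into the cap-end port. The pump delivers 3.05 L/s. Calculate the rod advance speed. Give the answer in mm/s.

v ≈ 582 mm/s

In regeneration the rod-end outflow joins the pump flow into the cap end, so the net volume the pump must supply per unit advance equals the rod cross-section area.
Rod cross-section A_rod = π/4 × (81.7 mm)² = 5242 mm^2
v = Q_pump / A_rod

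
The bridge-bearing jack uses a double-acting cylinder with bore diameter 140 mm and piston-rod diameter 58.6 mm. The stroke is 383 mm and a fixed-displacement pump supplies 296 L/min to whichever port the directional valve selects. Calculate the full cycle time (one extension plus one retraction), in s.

Cap-side area A_cap = π/4 × (140 mm)² = 15390 mm^2
Rod-side annular area A_ann = π/4 × (140² − 58.6²) = 12700 mm^2
t_ext = A_cap·L/Q = 1.195 s
t_ret = A_ann·L/Q = 0.9857 s
t_cycle = t_ext + t_ret

t ≈ 2.18 s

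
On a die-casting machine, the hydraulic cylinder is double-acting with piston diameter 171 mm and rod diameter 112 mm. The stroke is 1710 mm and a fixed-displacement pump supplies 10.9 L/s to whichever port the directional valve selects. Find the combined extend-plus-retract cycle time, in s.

t ≈ 5.66 s

Cap-side area A_cap = π/4 × (171 mm)² = 22970 mm^2
Rod-side annular area A_ann = π/4 × (171² − 112²) = 13110 mm^2
t_ext = A_cap·L/Q = 3.603 s
t_ret = A_ann·L/Q = 2.057 s
t_cycle = t_ext + t_ret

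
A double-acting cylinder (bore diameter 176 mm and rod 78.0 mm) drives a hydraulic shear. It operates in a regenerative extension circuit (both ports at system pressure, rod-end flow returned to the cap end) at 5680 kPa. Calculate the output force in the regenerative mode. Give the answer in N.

F ≈ 27100 N

With equal pressure on both faces, forces on the annular region cancel; the net push is pressure × rod cross-section.
Rod cross-section A_rod = π/4 × (78.0 mm)² = 4778 mm^2
F = P × A_rod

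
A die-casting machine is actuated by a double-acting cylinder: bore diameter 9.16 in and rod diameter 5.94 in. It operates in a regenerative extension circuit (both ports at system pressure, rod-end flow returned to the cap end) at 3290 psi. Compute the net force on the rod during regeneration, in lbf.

With equal pressure on both faces, forces on the annular region cancel; the net push is pressure × rod cross-section.
Rod cross-section A_rod = π/4 × (5.94 in)² = 27.71 in^2
F = P × A_rod

F ≈ 91200 lbf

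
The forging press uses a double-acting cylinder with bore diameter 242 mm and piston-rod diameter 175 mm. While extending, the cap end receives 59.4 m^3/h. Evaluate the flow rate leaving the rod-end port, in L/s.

Cap-side area A_cap = π/4 × (242 mm)² = 46000 mm^2
Rod-side annular area A_ann = π/4 × (242² − 175²) = 21940 mm^2
Piston speed v = Q_in/A_cap; rod-end outflow Q_out = v × A_ann = Q_in × A_ann/A_cap.

Q_out ≈ 7.87 L/s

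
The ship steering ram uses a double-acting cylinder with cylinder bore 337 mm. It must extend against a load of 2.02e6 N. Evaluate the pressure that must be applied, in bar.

P ≈ 226 bar

Cap-side area A_cap = π/4 × (337 mm)² = 89200 mm^2
P = F / A = 2.02e6 N / A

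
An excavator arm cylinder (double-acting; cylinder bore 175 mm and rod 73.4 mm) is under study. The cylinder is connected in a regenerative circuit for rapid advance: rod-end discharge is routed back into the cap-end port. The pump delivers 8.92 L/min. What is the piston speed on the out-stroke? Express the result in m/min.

v ≈ 2.11 m/min

In regeneration the rod-end outflow joins the pump flow into the cap end, so the net volume the pump must supply per unit advance equals the rod cross-section area.
Rod cross-section A_rod = π/4 × (73.4 mm)² = 4231 mm^2
v = Q_pump / A_rod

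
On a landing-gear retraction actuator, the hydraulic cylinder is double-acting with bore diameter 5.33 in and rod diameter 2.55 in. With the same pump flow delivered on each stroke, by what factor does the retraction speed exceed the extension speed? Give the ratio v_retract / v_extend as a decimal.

v_ret/v_ext ≈ 1.30

Cap-side area A_cap = π/4 × (5.33 in)² = 22.31 in^2
Rod-side annular area A_ann = π/4 × (5.33² − 2.55²) = 17.21 in^2
For equal Q, v ∝ 1/A, so v_ret/v_ext = A_cap/A_ann.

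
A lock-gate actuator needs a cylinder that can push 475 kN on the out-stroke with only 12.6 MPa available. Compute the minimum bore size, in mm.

D ≈ 219 mm

Extension force acts on the full piston face: F = P × (π/4)D².
D = √(4F / (πP)) = √(4 × 475 kN / (π × 12.6 MPa))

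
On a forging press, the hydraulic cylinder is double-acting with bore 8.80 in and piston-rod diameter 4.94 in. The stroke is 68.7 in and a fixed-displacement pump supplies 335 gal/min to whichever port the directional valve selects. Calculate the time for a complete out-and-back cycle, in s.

t ≈ 5.46 s

Cap-side area A_cap = π/4 × (8.80 in)² = 60.82 in^2
Rod-side annular area A_ann = π/4 × (8.80² − 4.94²) = 41.65 in^2
t_ext = A_cap·L/Q = 3.240 s
t_ret = A_ann·L/Q = 2.219 s
t_cycle = t_ext + t_ret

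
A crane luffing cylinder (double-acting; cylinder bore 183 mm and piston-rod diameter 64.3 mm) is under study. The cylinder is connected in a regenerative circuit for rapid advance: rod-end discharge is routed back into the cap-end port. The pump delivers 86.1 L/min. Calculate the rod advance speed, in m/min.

v ≈ 26.5 m/min

In regeneration the rod-end outflow joins the pump flow into the cap end, so the net volume the pump must supply per unit advance equals the rod cross-section area.
Rod cross-section A_rod = π/4 × (64.3 mm)² = 3247 mm^2
v = Q_pump / A_rod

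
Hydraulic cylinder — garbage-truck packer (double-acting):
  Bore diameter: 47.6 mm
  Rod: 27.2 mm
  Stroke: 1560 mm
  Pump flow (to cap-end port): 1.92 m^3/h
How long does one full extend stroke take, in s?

Cap-side area A_cap = π/4 × (47.6 mm)² = 1780 mm^2
Swept volume V = A × L; t = V / Q = A·L / Q

t ≈ 5.21 s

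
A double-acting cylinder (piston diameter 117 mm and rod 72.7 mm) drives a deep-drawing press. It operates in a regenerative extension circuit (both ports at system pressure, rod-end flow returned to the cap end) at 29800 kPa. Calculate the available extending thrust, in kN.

With equal pressure on both faces, forces on the annular region cancel; the net push is pressure × rod cross-section.
Rod cross-section A_rod = π/4 × (72.7 mm)² = 4151 mm^2
F = P × A_rod

F ≈ 124 kN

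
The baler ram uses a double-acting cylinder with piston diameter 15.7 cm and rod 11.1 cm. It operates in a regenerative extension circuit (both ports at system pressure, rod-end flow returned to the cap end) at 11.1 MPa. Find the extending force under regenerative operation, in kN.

With equal pressure on both faces, forces on the annular region cancel; the net push is pressure × rod cross-section.
Rod cross-section A_rod = π/4 × (11.1 cm)² = 96.77 cm^2
F = P × A_rod

F ≈ 107 kN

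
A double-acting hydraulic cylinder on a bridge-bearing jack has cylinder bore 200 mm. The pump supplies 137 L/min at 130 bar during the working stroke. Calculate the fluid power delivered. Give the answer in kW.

Hydraulic power = P × Q

W ≈ 29.7 kW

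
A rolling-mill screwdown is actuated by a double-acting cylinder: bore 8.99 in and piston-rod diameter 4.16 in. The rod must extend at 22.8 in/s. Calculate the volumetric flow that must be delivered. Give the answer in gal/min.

Q ≈ 376 gal/min

Cap-side area A_cap = π/4 × (8.99 in)² = 63.48 in^2
Q = A × v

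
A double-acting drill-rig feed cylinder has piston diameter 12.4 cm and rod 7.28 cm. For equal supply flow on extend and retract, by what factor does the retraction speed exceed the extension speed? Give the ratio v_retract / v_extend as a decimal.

v_ret/v_ext ≈ 1.53

Cap-side area A_cap = π/4 × (12.4 cm)² = 120.8 cm^2
Rod-side annular area A_ann = π/4 × (12.4² − 7.28²) = 79.14 cm^2
For equal Q, v ∝ 1/A, so v_ret/v_ext = A_cap/A_ann.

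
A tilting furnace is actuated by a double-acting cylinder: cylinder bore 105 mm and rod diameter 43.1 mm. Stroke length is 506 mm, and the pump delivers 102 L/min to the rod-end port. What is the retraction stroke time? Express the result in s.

t ≈ 2.14 s

Rod-side annular area A_ann = π/4 × (105² − 43.1²) = 7200 mm^2
Swept volume V = A × L; t = V / Q = A·L / Q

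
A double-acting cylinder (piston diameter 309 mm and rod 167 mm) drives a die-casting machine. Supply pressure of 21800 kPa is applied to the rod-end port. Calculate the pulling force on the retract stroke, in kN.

F ≈ 1160 kN

Rod-side annular area A_ann = π/4 × (309² − 167²) = 53090 mm^2
On retraction the pressure acts on the annular area (bore minus rod).
F = P × A_ann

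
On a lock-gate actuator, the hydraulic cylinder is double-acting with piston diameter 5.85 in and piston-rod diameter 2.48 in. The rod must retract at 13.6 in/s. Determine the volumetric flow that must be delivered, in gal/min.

Q ≈ 77.9 gal/min

Rod-side annular area A_ann = π/4 × (5.85² − 2.48²) = 22.05 in^2
Q = A × v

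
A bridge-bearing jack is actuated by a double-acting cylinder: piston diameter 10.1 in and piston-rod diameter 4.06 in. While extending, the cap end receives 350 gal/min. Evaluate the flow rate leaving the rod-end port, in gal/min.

Q_out ≈ 293 gal/min

Cap-side area A_cap = π/4 × (10.1 in)² = 80.12 in^2
Rod-side annular area A_ann = π/4 × (10.1² − 4.06²) = 67.17 in^2
Piston speed v = Q_in/A_cap; rod-end outflow Q_out = v × A_ann = Q_in × A_ann/A_cap.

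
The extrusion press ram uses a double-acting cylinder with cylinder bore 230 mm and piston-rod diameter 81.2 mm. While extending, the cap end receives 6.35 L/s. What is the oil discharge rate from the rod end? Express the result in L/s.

Q_out ≈ 5.56 L/s

Cap-side area A_cap = π/4 × (230 mm)² = 41550 mm^2
Rod-side annular area A_ann = π/4 × (230² − 81.2²) = 36370 mm^2
Piston speed v = Q_in/A_cap; rod-end outflow Q_out = v × A_ann = Q_in × A_ann/A_cap.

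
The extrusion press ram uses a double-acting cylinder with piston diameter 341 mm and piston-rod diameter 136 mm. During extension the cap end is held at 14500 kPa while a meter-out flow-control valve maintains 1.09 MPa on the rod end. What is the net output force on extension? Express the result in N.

F ≈ 1.24e6 N

Cap-side area A_cap = π/4 × (341 mm)² = 91330 mm^2
Rod-side annular area A_ann = π/4 × (341² − 136²) = 76800 mm^2
Net thrust = P_cap·A_cap − P_rod·A_ann = 1.324e6 N − 83710 N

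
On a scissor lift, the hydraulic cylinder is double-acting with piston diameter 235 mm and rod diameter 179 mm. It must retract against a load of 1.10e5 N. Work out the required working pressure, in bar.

Rod-side annular area A_ann = π/4 × (235² − 179²) = 18210 mm^2
Retraction: pressure acts on the annular area.
P = F / A = 1.10e5 N / A

P ≈ 60.4 bar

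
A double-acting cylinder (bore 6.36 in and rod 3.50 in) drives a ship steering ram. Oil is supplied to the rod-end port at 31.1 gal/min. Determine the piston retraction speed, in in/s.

v ≈ 5.41 in/s

Rod-side annular area A_ann = π/4 × (6.36² − 3.50²) = 22.15 in^2
Flow into the rod-end port fills the annular volume.
v = Q / A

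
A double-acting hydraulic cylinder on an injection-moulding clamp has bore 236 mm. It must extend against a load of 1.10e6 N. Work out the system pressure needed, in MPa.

Cap-side area A_cap = π/4 × (236 mm)² = 43740 mm^2
P = F / A = 1.10e6 N / A

P ≈ 25.1 MPa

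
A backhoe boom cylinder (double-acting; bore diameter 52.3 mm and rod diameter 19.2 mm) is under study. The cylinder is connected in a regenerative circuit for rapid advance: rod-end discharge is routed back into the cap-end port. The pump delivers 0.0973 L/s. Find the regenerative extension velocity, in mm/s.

v ≈ 336 mm/s

In regeneration the rod-end outflow joins the pump flow into the cap end, so the net volume the pump must supply per unit advance equals the rod cross-section area.
Rod cross-section A_rod = π/4 × (19.2 mm)² = 289.5 mm^2
v = Q_pump / A_rod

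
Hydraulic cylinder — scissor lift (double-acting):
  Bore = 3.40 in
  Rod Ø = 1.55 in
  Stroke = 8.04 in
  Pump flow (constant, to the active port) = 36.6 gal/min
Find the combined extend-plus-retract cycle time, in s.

t ≈ 0.928 s

Cap-side area A_cap = π/4 × (3.40 in)² = 9.079 in^2
Rod-side annular area A_ann = π/4 × (3.40² − 1.55²) = 7.192 in^2
t_ext = A_cap·L/Q = 0.5180 s
t_ret = A_ann·L/Q = 0.4104 s
t_cycle = t_ext + t_ret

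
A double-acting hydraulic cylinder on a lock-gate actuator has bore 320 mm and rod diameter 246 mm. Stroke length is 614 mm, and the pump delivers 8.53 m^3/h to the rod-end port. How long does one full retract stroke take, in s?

t ≈ 8.52 s

Rod-side annular area A_ann = π/4 × (320² − 246²) = 32900 mm^2
Swept volume V = A × L; t = V / Q = A·L / Q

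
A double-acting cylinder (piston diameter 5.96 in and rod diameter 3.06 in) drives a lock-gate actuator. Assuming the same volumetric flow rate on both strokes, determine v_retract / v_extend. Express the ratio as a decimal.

Cap-side area A_cap = π/4 × (5.96 in)² = 27.90 in^2
Rod-side annular area A_ann = π/4 × (5.96² − 3.06²) = 20.54 in^2
For equal Q, v ∝ 1/A, so v_ret/v_ext = A_cap/A_ann.

v_ret/v_ext ≈ 1.36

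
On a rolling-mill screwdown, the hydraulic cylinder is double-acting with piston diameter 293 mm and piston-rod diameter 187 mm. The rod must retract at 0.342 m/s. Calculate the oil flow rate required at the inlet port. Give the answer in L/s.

Rod-side annular area A_ann = π/4 × (293² − 187²) = 39960 mm^2
Q = A × v

Q ≈ 13.7 L/s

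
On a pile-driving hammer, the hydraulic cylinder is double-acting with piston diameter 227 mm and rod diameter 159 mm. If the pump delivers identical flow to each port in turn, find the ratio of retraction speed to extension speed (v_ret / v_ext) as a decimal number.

v_ret/v_ext ≈ 1.96

Cap-side area A_cap = π/4 × (227 mm)² = 40470 mm^2
Rod-side annular area A_ann = π/4 × (227² − 159²) = 20620 mm^2
For equal Q, v ∝ 1/A, so v_ret/v_ext = A_cap/A_ann.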